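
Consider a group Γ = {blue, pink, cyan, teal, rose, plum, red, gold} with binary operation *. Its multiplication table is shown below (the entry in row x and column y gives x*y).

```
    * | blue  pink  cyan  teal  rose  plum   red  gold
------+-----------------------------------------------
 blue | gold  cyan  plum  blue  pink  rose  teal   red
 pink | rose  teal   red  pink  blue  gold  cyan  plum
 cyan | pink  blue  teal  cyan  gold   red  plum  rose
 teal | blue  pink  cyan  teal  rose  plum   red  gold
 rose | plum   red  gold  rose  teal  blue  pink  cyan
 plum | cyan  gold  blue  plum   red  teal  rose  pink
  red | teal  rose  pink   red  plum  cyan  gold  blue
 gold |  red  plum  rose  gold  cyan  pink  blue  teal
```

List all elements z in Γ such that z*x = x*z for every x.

{gold, teal}

An element z is central iff its row equals its column in the table.
For pink: pink*blue = rose ≠ cyan = blue*pink, so pink ∉ Z.
Checking each element this way leaves Z(Γ) = {gold, teal}.
(Structurally, Γ here is isomorphic to the dihedral group D_4.)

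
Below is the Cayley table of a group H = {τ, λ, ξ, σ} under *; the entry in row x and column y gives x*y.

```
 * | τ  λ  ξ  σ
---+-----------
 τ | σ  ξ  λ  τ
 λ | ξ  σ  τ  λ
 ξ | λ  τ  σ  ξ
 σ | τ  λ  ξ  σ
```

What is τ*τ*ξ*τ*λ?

σ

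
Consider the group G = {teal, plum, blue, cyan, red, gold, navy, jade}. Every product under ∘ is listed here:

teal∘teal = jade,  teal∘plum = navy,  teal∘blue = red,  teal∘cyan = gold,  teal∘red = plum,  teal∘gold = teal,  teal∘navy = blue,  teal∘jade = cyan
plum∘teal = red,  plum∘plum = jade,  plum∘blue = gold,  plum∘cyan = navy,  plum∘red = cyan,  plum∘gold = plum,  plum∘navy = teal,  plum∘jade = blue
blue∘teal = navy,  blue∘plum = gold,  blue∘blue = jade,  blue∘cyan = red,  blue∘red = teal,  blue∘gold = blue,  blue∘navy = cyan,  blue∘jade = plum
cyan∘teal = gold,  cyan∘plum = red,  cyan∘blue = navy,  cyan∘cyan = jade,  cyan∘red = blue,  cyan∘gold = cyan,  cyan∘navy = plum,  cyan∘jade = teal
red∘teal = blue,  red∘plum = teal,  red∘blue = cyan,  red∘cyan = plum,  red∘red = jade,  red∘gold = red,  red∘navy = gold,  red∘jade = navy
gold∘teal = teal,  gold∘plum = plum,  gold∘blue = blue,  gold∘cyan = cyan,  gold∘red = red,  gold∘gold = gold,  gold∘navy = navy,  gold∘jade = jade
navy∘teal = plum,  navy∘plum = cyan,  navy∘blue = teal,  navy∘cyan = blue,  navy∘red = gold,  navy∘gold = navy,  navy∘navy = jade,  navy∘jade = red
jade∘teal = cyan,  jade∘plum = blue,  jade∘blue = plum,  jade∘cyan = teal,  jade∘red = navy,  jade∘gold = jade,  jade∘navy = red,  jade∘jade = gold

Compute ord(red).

4

The identity element is gold (its row matches the header).
red^1 = red
red^2 = red ∘ red = jade
red^3 = jade ∘ red = navy
red^4 = navy ∘ red = gold
The first power of red equal to the identity is red^4, so ord(red) = 4.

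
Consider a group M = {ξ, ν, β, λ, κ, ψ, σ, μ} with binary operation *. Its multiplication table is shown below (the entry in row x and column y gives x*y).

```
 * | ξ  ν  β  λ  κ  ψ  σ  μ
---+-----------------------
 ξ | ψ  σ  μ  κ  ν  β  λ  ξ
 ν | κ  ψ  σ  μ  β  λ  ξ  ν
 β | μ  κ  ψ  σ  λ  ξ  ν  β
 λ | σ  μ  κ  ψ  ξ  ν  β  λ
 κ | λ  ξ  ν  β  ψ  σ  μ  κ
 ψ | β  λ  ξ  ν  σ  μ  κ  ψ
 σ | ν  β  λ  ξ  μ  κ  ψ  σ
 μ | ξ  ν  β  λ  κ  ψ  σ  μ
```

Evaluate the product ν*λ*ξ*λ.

ν*λ = μ
μ*ξ = ξ
ξ*λ = κ

κ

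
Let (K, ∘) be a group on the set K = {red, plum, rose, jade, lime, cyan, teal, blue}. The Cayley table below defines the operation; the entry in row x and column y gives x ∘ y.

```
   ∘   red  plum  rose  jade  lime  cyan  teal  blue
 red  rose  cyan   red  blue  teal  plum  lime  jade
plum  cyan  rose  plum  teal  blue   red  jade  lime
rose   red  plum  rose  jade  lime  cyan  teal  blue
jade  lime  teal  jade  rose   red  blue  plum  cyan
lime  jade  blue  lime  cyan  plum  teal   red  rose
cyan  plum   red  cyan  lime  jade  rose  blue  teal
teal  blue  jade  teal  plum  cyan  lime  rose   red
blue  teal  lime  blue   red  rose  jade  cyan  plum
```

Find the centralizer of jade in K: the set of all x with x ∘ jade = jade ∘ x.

Compare row jade with column jade entry by entry.
plum ∘ jade = teal = jade ∘ plum, so plum commutes with jade.
cyan ∘ jade = lime but jade ∘ cyan = blue, so cyan does not.
Collecting the elements that commute with jade: C(jade) = {jade, plum, rose, teal}.

{jade, plum, rose, teal}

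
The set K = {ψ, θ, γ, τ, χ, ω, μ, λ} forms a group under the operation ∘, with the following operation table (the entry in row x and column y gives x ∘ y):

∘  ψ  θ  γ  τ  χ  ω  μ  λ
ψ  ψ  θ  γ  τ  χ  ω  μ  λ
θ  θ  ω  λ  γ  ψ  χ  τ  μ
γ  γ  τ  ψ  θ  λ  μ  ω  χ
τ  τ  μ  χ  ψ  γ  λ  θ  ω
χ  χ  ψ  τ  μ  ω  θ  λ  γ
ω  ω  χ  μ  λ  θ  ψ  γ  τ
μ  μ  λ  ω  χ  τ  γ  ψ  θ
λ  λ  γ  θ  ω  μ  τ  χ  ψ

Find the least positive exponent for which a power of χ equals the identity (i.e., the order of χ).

The identity element is ψ (its row matches the header).
χ^1 = χ
χ^2 = χ ∘ χ = ω
χ^3 = ω ∘ χ = θ
χ^4 = θ ∘ χ = ψ
The first power of χ equal to the identity is χ^4, so ord(χ) = 4.

4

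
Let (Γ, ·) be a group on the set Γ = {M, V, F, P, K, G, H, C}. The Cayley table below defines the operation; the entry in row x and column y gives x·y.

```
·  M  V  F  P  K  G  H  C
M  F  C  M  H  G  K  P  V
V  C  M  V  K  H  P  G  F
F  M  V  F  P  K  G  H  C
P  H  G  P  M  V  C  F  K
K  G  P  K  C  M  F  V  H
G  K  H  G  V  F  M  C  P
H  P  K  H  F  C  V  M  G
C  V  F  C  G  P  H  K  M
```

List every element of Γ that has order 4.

{C, G, H, K, P, V}

Identity is F. Compute the order of each non-identity element by repeated multiplication:
  M: M → F  (order 2)
  V: V → M → C → F  (order 4)
  P: P → M → H → F  (order 4)
  K: K → M → G → F  (order 4)
  G: G → M → K → F  (order 4)
  H: H → M → P → F  (order 4)
  C: C → M → V → F  (order 4)
Elements of order 4: {C, G, H, K, P, V}.
(Structurally, Γ here is isomorphic to the quaternion group Q_8.)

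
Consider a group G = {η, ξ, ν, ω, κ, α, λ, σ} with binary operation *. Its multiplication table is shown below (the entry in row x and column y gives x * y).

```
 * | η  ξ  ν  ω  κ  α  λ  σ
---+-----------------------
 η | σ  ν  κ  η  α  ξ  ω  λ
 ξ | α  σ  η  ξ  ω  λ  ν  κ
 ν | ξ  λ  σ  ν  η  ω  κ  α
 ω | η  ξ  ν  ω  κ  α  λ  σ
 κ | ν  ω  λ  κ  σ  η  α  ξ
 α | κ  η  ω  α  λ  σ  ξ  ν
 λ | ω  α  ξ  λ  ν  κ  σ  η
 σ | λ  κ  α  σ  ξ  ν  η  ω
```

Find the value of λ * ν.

Read row λ, column ν: λ * ν = ξ.

ξ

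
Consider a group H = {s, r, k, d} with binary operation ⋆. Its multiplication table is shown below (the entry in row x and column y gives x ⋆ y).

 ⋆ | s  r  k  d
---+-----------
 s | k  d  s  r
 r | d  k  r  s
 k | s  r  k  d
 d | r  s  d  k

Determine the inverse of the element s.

First locate the identity: row k matches the header, so k is the identity.
Scan row s for k: s ⋆ s = k. Hence s^(-1) = s.

s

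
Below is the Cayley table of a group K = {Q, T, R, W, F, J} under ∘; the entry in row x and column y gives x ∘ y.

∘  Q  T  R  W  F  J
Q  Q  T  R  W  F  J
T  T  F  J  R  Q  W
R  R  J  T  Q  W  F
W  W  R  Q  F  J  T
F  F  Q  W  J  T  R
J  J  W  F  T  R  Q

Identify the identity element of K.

The identity e satisfies e ∘ x = x for all x, so its row in the table reproduces the column headers.
Row Q reads: Q, T, R, W, F, J — exactly the header order. So Q is the identity.

Q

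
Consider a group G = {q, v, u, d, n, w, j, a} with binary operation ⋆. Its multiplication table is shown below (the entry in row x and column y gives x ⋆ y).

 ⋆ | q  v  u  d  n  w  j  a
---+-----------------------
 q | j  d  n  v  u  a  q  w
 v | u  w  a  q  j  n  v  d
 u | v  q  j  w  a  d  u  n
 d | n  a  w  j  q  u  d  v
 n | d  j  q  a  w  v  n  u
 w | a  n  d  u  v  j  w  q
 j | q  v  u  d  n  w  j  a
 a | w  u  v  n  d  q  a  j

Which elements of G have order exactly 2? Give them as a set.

Identity is j. Compute the order of each non-identity element by repeated multiplication:
  q: q → j  (order 2)
  v: v → w → n → j  (order 4)
  u: u → j  (order 2)
  d: d → j  (order 2)
  n: n → w → v → j  (order 4)
  w: w → j  (order 2)
  a: a → j  (order 2)
Elements of order 2: {a, d, q, u, w}.
(Structurally, G here is isomorphic to the dihedral group D_4.)

{a, d, q, u, w}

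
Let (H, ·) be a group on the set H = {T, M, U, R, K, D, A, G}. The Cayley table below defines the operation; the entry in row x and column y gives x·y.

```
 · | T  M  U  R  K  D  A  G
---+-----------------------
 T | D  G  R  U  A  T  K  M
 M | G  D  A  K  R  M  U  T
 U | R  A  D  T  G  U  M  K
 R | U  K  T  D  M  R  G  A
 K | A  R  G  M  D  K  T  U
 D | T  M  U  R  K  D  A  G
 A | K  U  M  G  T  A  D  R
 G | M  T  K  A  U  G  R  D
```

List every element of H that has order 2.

Identity is D. Compute the order of each non-identity element by repeated multiplication:
  T: T → D  (order 2)
  M: M → D  (order 2)
  U: U → D  (order 2)
  R: R → D  (order 2)
  K: K → D  (order 2)
  A: A → D  (order 2)
  G: G → D  (order 2)
Elements of order 2: {A, G, K, M, R, T, U}.

{A, G, K, M, R, T, U}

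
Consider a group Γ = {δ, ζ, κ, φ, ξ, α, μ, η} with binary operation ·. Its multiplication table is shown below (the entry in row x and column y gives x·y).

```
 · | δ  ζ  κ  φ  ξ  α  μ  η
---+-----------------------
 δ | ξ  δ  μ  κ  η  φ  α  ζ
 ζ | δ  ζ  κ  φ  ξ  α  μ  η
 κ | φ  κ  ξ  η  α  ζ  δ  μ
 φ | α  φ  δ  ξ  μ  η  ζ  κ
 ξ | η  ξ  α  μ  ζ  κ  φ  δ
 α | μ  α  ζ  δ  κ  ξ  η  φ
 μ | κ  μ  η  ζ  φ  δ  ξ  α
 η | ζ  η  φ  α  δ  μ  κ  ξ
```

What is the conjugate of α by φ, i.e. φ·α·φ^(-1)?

The identity is ζ. In row φ, the entry ζ sits in column μ, so φ^(-1) = μ.
φ·α = η
η·μ = κ

κ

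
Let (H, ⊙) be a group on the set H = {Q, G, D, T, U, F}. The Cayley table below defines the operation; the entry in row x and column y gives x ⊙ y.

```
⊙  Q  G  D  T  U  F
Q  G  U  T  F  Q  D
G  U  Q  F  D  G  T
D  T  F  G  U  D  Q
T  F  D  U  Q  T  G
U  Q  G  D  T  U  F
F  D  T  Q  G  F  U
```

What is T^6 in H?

U

T^1 = T
T^2 = T ⊙ T = Q
T^3 = Q ⊙ T = F
T^4 = F ⊙ T = G
T^5 = G ⊙ T = D
T^6 = D ⊙ T = U
(Structurally, H here is isomorphic to the cyclic group Z_6.)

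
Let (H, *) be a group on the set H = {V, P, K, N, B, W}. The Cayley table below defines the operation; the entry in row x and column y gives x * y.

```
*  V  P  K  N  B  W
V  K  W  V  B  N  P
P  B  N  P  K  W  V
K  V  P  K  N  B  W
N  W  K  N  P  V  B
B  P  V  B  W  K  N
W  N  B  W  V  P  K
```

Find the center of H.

An element z is central iff its row equals its column in the table.
For W: W * N = V ≠ B = N * W, so W ∉ Z.
Checking each element this way leaves Z(H) = {K}.

{K}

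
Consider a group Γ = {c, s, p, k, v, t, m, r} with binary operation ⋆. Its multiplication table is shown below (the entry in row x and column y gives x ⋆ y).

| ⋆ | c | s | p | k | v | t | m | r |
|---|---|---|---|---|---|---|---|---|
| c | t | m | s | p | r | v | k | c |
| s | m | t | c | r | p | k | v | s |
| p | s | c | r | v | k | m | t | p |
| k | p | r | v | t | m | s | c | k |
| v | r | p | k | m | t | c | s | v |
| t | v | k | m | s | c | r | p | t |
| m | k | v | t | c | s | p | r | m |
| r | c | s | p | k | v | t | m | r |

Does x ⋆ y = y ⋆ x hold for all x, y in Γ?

Yes

Check whether the table is symmetric across its main diagonal.
Every entry (row x, col y) equals the entry (row y, col x), so Γ is abelian.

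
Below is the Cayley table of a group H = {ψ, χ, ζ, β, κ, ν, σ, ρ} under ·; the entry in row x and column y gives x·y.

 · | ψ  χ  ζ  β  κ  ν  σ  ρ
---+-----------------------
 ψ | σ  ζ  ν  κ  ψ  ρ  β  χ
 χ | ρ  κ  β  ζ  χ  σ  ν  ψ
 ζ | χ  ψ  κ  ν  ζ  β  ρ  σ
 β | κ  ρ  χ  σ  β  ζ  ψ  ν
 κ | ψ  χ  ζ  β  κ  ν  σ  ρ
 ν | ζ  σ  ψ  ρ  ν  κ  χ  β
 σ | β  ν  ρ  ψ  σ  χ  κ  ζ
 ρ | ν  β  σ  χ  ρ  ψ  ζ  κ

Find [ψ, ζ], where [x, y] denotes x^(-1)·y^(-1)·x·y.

σ

Identity is κ; from the table ψ^(-1) = β and ζ^(-1) = ζ.
β·ζ = χ
χ·ψ = ρ
ρ·ζ = σ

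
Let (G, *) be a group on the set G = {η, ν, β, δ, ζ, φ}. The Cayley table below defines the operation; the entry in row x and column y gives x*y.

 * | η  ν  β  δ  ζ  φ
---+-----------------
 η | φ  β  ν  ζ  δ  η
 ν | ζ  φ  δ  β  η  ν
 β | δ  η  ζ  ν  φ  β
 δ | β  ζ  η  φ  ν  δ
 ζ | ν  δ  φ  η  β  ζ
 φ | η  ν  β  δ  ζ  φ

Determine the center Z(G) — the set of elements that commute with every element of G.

An element z is central iff its row equals its column in the table.
For η: η*ζ = δ ≠ ν = ζ*η, so η ∉ Z.
Checking each element this way leaves Z(G) = {φ}.

{φ}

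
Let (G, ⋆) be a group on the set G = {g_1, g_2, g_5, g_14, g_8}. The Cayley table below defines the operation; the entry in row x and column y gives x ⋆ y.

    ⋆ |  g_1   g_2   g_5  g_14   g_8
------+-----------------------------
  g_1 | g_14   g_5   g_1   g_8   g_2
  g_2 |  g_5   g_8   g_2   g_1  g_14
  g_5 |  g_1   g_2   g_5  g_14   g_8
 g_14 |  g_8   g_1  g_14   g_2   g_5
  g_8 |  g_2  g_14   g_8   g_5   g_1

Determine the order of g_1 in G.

5

The identity element is g_5 (its row matches the header).
g_1^1 = g_1
g_1^2 = g_1 ⋆ g_1 = g_14
g_1^3 = g_14 ⋆ g_1 = g_8
g_1^4 = g_8 ⋆ g_1 = g_2
g_1^5 = g_2 ⋆ g_1 = g_5
The first power of g_1 equal to the identity is g_1^5, so ord(g_1) = 5.
(Structurally, G here is isomorphic to the cyclic group Z_5.)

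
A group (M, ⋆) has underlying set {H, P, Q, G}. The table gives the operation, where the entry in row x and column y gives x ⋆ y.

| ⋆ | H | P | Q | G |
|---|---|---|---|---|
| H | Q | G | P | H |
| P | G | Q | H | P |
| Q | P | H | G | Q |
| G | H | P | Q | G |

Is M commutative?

Yes

Check whether the table is symmetric across its main diagonal.
Every entry (row x, col y) equals the entry (row y, col x), so M is abelian.
(In fact M ≅ the cyclic group Z_4.)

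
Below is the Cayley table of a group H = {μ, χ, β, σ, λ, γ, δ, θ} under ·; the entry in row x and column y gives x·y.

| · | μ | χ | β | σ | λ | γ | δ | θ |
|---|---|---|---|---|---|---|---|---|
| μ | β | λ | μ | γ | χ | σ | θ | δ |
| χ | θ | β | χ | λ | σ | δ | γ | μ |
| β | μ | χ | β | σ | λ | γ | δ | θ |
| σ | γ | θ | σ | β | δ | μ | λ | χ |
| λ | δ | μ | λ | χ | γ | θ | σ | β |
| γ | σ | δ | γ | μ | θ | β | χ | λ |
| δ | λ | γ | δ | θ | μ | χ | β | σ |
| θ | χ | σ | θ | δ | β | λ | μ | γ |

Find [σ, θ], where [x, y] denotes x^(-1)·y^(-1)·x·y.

Identity is β; from the table σ^(-1) = σ and θ^(-1) = λ.
σ·λ = δ
δ·σ = θ
θ·θ = γ

γ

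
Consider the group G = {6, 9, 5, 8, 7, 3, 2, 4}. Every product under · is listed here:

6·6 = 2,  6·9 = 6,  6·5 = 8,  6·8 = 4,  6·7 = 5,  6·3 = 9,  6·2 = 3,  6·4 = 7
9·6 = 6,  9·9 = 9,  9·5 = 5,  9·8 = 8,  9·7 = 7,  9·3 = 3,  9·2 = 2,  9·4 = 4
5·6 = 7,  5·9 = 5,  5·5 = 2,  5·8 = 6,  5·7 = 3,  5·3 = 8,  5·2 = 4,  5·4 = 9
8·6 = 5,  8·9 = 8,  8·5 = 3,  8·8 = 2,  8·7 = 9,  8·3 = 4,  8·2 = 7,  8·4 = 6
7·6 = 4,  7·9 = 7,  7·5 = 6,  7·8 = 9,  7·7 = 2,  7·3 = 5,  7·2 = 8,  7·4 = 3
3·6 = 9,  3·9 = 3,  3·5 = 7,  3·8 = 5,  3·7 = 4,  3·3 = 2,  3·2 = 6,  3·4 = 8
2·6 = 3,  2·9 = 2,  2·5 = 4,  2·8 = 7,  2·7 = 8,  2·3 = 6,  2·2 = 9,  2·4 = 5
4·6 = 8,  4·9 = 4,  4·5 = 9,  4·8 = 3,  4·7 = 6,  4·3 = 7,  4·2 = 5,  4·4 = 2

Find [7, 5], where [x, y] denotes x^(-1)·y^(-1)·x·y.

Identity is 9; from the table 7^(-1) = 8 and 5^(-1) = 4.
8·4 = 6
6·7 = 5
5·5 = 2

2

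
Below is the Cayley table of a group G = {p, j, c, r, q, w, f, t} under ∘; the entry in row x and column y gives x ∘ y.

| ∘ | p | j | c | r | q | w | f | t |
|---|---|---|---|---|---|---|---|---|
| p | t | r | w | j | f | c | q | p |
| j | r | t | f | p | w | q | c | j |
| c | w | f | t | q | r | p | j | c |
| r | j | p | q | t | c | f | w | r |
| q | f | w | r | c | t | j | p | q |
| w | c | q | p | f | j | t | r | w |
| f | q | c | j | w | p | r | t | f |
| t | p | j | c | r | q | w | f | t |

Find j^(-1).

j

First locate the identity: row t matches the header, so t is the identity.
Scan row j for t: j ∘ j = t. Hence j^(-1) = j.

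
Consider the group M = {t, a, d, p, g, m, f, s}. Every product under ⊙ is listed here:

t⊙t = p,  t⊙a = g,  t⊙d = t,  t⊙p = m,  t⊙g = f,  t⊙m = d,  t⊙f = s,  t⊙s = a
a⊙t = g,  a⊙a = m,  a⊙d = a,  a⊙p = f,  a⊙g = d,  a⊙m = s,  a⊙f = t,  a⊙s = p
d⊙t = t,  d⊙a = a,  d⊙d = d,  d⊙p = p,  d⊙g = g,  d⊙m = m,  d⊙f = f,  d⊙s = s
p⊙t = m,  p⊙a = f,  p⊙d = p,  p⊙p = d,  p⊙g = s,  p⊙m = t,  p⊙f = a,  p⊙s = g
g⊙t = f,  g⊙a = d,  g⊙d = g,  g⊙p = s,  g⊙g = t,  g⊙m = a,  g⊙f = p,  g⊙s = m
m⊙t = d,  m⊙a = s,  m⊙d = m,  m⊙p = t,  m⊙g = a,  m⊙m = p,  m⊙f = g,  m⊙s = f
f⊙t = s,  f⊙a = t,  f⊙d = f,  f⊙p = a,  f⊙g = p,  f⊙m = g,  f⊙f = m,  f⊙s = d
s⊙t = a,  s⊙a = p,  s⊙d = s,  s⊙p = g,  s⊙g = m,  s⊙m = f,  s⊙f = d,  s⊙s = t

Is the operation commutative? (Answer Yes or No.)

Yes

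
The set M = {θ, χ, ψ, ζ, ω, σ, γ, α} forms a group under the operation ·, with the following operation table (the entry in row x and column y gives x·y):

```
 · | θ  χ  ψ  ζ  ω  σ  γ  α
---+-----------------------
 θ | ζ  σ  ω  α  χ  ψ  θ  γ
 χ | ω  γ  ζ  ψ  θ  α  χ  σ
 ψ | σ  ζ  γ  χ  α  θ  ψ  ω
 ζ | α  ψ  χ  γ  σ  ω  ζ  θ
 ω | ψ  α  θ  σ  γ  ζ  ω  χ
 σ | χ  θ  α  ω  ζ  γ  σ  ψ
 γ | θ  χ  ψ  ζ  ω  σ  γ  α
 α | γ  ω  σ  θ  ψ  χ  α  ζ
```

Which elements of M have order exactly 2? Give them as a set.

Identity is γ. Compute the order of each non-identity element by repeated multiplication:
  θ: θ → ζ → α → γ  (order 4)
  χ: χ → γ  (order 2)
  ψ: ψ → γ  (order 2)
  ζ: ζ → γ  (order 2)
  ω: ω → γ  (order 2)
  σ: σ → γ  (order 2)
  α: α → ζ → θ → γ  (order 4)
Elements of order 2: {ζ, σ, χ, ψ, ω}.

{ζ, σ, χ, ψ, ω}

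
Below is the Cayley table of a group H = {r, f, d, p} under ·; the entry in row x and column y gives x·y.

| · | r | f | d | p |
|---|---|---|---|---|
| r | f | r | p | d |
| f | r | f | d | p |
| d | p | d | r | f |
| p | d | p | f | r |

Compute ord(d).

The identity element is f (its row matches the header).
d^1 = d
d^2 = d·d = r
d^3 = r·d = p
d^4 = p·d = f
The first power of d equal to the identity is d^4, so ord(d) = 4.

4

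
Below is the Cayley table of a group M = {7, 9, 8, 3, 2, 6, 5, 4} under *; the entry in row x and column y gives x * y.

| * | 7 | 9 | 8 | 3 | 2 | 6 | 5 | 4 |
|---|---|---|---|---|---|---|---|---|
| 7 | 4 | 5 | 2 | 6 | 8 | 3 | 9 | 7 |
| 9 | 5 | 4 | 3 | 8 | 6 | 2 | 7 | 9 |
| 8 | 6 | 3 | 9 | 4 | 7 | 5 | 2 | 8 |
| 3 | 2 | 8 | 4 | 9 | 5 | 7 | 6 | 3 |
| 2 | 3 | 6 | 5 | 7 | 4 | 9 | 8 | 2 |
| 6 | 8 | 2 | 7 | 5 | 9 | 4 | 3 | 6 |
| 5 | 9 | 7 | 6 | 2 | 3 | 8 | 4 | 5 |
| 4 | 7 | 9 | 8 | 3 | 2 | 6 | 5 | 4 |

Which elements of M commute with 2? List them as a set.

{2, 4, 6, 9}

Compare row 2 with column 2 entry by entry.
9 * 2 = 6 = 2 * 9, so 9 commutes with 2.
3 * 2 = 5 but 2 * 3 = 7, so 3 does not.
Collecting the elements that commute with 2: C(2) = {2, 4, 6, 9}.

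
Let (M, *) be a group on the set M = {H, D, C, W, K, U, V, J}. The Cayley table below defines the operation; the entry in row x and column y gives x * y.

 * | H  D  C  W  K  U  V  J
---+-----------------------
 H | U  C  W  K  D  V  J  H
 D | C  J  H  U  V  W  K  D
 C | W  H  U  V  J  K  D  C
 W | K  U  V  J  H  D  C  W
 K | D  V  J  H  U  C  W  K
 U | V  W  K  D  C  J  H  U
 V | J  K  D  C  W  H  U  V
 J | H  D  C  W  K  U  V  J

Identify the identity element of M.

J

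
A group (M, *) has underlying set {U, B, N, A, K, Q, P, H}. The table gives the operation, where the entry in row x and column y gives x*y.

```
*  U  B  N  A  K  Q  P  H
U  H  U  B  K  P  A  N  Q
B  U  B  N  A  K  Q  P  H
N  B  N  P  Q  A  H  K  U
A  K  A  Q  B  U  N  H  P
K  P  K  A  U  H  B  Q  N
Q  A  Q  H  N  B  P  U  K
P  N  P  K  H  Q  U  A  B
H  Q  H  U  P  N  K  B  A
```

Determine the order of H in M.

4

The identity element is B (its row matches the header).
H^1 = H
H^2 = H*H = A
H^3 = A*H = P
H^4 = P*H = B
The first power of H equal to the identity is H^4, so ord(H) = 4.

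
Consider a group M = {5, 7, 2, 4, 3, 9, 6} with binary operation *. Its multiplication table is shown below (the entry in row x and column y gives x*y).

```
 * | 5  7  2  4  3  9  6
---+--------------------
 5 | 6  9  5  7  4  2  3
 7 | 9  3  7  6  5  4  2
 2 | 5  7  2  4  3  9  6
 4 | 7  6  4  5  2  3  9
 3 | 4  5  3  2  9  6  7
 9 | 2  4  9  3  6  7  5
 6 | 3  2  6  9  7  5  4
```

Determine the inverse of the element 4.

First locate the identity: row 2 matches the header, so 2 is the identity.
Scan row 4 for 2: 4*3 = 2. Hence 4^(-1) = 3.

3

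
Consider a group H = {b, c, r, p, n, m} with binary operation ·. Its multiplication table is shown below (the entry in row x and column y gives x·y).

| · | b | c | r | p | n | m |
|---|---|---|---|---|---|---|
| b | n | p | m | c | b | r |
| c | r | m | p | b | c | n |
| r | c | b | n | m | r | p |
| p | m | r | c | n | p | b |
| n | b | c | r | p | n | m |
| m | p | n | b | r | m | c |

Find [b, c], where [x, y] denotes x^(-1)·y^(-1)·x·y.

Identity is n; from the table b^(-1) = b and c^(-1) = m.
b·m = r
r·b = c
c·c = m

m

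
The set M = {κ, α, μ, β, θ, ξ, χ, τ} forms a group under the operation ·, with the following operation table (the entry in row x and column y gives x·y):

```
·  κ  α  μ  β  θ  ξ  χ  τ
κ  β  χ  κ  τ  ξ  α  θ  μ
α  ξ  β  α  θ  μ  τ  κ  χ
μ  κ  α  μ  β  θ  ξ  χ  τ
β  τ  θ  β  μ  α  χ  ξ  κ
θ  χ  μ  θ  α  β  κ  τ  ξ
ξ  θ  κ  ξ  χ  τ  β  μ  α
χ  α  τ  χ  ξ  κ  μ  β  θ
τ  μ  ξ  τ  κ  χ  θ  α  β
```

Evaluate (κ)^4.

μ

κ^1 = κ
κ^2 = κ·κ = β
κ^3 = β·κ = τ
κ^4 = τ·κ = μ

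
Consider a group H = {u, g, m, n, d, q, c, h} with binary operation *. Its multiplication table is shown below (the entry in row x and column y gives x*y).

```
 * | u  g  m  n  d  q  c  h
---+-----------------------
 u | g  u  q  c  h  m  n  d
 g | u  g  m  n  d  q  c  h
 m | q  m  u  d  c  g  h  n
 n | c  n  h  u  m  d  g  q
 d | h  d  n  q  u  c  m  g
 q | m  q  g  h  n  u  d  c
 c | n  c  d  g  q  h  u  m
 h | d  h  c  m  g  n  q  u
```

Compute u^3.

u

u^1 = u
u^2 = u*u = g
u^3 = g*u = u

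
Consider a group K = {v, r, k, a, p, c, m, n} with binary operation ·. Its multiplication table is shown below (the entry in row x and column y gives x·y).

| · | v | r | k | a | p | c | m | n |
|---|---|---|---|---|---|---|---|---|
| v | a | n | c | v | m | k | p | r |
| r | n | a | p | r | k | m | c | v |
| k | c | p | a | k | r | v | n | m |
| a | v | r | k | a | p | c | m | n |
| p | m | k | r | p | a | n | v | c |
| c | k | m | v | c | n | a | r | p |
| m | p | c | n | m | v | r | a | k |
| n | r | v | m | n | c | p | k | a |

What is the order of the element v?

2

The identity element is a (its row matches the header).
v^1 = v
v^2 = v·v = a
The first power of v equal to the identity is v^2, so ord(v) = 2.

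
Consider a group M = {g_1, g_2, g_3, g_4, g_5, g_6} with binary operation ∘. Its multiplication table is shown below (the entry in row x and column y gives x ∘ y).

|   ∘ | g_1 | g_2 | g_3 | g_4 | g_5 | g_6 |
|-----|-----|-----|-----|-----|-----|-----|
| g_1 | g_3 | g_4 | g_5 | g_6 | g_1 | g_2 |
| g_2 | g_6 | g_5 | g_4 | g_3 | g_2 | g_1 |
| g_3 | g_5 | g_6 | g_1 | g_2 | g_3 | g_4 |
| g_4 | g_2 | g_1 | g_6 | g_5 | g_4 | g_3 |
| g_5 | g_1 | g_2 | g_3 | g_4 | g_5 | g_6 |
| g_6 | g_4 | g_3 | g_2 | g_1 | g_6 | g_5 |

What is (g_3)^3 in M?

g_5

g_3^1 = g_3
g_3^2 = g_3 ∘ g_3 = g_1
g_3^3 = g_1 ∘ g_3 = g_5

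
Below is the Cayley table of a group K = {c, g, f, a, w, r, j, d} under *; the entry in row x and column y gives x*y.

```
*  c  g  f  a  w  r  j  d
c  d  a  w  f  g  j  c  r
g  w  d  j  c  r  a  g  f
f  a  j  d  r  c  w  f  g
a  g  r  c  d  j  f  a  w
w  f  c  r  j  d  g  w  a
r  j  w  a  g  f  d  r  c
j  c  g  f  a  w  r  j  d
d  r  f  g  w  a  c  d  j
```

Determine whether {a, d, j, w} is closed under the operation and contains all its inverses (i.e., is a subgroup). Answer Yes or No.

Yes

{a, d, j, w} contains the identity j.
Checking products: every product of two elements of {a, d, j, w} (read from the table) lies in {a, d, j, w}, so the set is closed.
In a finite group, a nonempty closed subset is a subgroup. So {a, d, j, w} ≤ K.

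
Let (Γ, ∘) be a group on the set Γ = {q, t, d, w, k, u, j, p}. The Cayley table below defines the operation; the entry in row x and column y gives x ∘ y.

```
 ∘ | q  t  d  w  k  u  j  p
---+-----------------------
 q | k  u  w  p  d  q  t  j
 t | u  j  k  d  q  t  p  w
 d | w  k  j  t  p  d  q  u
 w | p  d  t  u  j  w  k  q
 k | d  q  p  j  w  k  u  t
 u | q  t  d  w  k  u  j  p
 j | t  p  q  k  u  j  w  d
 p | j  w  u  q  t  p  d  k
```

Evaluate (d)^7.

d^1 = d
d^2 = d ∘ d = j
d^3 = j ∘ d = q
d^4 = q ∘ d = w
d^5 = w ∘ d = t
d^6 = t ∘ d = k
d^7 = k ∘ d = p
(Structurally, Γ here is isomorphic to the cyclic group Z_8.)

p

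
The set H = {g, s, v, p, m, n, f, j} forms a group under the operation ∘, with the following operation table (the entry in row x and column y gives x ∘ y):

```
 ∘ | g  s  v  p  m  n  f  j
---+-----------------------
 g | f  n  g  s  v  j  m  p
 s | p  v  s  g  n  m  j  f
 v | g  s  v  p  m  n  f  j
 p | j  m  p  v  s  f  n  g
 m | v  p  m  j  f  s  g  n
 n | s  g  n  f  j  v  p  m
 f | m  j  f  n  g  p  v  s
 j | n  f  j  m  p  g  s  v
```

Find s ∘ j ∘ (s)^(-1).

j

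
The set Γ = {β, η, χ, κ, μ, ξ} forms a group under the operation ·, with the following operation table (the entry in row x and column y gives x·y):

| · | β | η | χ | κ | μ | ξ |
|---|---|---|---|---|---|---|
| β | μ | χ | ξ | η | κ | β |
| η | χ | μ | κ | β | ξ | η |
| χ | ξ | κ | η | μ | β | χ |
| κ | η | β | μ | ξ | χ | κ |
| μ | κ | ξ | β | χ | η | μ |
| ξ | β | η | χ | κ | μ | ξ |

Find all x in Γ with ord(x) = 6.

{β, χ}

Identity is ξ. Compute the order of each non-identity element by repeated multiplication:
  β: β → μ → κ → η → χ → ξ  (order 6)
  η: η → μ → ξ  (order 3)
  χ: χ → η → κ → μ → β → ξ  (order 6)
  κ: κ → ξ  (order 2)
  μ: μ → η → ξ  (order 3)
Elements of order 6: {β, χ}.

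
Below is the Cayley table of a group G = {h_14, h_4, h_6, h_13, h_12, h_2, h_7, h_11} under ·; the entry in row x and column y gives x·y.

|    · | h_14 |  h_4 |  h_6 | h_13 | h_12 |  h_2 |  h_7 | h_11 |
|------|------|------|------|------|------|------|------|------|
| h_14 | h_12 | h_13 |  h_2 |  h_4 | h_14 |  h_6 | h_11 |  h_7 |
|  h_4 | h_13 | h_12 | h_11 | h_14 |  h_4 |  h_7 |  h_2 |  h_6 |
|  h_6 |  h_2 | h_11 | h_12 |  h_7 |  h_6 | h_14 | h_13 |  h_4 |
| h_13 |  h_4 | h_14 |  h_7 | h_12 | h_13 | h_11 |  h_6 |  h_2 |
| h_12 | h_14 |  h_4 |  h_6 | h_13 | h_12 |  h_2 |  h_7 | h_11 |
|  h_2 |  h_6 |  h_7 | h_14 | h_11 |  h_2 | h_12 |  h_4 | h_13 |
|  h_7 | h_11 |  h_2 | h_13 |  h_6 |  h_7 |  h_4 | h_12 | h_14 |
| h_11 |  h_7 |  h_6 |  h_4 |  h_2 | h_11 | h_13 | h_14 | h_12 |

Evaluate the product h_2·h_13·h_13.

h_2

h_2·h_13 = h_11
h_11·h_13 = h_2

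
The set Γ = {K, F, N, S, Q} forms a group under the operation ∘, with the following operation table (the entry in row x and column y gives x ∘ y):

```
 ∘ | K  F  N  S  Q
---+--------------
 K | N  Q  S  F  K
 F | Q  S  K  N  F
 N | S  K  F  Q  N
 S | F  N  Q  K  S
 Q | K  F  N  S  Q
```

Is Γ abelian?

Yes

Check whether the table is symmetric across its main diagonal.
Every entry (row x, col y) equals the entry (row y, col x), so Γ is abelian.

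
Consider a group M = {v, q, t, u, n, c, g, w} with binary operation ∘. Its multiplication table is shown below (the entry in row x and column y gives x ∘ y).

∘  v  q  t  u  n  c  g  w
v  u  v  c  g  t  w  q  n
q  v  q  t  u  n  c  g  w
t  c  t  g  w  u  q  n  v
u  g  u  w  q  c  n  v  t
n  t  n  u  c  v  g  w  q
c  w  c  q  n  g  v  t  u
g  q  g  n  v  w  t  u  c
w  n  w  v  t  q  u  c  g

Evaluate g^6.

g^1 = g
g^2 = g ∘ g = u
g^3 = u ∘ g = v
g^4 = v ∘ g = q
g^5 = q ∘ g = g
g^6 = g ∘ g = u

u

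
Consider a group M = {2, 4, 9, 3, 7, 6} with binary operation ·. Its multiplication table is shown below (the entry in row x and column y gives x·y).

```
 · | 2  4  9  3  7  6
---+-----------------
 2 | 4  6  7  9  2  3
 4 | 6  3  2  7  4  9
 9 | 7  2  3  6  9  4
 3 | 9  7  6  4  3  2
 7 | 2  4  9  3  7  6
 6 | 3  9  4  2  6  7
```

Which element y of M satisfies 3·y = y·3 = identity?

4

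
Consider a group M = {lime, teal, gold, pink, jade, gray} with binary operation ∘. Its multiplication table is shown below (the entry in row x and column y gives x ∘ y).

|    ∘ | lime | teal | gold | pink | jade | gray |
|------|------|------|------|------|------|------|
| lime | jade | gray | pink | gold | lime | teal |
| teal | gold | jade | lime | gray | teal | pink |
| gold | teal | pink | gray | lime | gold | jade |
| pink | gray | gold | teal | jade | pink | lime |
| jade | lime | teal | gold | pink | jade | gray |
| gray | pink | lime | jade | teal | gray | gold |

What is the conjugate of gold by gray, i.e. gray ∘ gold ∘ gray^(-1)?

gold

The identity is jade. In row gray, the entry jade sits in column gold, so gray^(-1) = gold.
gray ∘ gold = jade
jade ∘ gold = gold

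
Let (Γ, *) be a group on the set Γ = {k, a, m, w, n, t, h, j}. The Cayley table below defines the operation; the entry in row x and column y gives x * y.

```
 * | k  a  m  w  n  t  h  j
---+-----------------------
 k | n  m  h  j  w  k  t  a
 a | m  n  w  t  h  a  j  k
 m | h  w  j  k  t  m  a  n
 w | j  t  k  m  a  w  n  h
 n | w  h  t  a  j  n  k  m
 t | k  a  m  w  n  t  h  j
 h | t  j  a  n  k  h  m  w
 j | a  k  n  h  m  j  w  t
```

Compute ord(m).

4

The identity element is t (its row matches the header).
m^1 = m
m^2 = m * m = j
m^3 = j * m = n
m^4 = n * m = t
The first power of m equal to the identity is m^4, so ord(m) = 4.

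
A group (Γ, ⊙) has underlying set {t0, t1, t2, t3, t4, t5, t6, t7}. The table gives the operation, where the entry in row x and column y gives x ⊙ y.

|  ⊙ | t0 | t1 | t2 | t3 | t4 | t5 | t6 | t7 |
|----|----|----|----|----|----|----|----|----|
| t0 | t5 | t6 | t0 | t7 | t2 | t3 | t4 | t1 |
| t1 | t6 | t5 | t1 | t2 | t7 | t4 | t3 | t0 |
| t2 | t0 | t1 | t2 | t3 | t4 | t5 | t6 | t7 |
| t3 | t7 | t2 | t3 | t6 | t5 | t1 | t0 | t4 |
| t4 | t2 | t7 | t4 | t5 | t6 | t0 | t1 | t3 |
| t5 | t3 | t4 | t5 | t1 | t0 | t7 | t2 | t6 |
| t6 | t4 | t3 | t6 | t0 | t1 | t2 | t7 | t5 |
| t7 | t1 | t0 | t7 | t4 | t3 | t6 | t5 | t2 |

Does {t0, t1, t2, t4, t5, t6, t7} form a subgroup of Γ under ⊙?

t1 ⊙ t6 = t3, which is not in {t0, t1, t2, t4, t5, t6, t7}.
The subset is not closed under ⊙, so it is not a subgroup.

No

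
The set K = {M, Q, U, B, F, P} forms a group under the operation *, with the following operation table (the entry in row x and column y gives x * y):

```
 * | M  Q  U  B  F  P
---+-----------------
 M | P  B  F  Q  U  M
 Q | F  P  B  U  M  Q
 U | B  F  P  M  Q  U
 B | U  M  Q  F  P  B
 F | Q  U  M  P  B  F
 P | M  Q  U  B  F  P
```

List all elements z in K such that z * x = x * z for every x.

{P}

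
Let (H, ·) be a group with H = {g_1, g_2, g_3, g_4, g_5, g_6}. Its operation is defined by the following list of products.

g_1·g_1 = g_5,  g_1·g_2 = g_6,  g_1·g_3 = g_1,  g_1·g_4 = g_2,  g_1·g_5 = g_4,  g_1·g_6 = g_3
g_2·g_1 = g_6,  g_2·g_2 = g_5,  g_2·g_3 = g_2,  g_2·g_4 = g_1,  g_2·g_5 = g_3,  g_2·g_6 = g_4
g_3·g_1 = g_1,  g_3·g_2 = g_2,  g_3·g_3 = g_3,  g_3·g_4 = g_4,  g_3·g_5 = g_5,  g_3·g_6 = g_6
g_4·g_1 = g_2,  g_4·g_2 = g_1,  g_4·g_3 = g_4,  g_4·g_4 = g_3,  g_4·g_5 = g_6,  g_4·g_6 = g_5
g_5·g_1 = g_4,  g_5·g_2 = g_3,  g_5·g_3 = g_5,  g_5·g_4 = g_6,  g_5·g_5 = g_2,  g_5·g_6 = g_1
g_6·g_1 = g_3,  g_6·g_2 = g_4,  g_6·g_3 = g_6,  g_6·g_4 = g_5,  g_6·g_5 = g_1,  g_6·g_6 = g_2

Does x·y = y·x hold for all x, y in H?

Yes

Check whether the table is symmetric across its main diagonal.
Every entry (row x, col y) equals the entry (row y, col x), so H is abelian.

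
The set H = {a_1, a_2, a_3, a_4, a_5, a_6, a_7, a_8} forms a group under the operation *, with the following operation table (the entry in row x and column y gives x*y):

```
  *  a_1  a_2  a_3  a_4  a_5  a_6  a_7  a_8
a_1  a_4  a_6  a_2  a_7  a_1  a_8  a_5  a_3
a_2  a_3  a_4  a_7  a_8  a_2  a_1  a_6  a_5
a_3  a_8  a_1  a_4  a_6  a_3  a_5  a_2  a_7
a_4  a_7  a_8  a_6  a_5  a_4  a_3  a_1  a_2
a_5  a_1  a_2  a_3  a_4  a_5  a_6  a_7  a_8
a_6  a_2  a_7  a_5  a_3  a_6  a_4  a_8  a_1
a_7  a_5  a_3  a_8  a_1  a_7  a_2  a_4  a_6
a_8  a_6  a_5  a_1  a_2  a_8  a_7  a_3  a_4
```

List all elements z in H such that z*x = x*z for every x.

An element z is central iff its row equals its column in the table.
For a_2: a_2*a_3 = a_7 ≠ a_1 = a_3*a_2, so a_2 ∉ Z.
Checking each element this way leaves Z(H) = {a_4, a_5}.

{a_4, a_5}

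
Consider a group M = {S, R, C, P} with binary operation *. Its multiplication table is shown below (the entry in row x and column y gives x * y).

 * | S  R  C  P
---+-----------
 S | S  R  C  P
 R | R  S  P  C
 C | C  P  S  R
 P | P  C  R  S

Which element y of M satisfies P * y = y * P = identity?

First locate the identity: row S matches the header, so S is the identity.
Scan row P for S: P * P = S. Hence P^(-1) = P.
(Structurally, M here is isomorphic to the Klein four-group V_4.)

P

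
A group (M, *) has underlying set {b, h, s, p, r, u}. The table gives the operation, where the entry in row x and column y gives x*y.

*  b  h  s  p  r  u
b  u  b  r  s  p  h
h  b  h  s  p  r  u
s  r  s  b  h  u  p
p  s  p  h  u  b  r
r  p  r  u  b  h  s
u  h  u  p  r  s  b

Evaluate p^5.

s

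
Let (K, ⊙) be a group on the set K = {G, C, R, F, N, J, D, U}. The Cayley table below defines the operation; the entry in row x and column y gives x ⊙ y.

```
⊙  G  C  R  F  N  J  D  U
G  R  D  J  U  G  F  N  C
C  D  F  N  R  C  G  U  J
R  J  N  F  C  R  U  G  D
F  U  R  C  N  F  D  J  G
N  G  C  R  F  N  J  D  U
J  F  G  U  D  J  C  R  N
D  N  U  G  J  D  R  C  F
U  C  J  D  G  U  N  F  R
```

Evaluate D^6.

R

D^1 = D
D^2 = D ⊙ D = C
D^3 = C ⊙ D = U
D^4 = U ⊙ D = F
D^5 = F ⊙ D = J
D^6 = J ⊙ D = R
(Structurally, K here is isomorphic to the cyclic group Z_8.)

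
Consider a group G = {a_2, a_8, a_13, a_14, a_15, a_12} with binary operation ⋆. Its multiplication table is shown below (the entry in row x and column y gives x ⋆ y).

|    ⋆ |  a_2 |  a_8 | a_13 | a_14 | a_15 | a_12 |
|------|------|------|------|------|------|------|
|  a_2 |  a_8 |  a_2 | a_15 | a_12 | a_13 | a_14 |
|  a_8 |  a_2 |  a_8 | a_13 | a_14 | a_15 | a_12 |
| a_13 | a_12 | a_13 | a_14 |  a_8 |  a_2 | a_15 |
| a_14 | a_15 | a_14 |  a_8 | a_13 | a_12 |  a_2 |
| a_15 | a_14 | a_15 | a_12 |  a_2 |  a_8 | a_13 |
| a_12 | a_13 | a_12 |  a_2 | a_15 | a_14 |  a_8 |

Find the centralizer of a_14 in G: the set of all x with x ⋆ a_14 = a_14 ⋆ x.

{a_13, a_14, a_8}

Compare row a_14 with column a_14 entry by entry.
a_13 ⋆ a_14 = a_8 = a_14 ⋆ a_13, so a_13 commutes with a_14.
a_2 ⋆ a_14 = a_12 but a_14 ⋆ a_2 = a_15, so a_2 does not.
Collecting the elements that commute with a_14: C(a_14) = {a_13, a_14, a_8}.
(Structurally, G here is isomorphic to the symmetric group S_3.)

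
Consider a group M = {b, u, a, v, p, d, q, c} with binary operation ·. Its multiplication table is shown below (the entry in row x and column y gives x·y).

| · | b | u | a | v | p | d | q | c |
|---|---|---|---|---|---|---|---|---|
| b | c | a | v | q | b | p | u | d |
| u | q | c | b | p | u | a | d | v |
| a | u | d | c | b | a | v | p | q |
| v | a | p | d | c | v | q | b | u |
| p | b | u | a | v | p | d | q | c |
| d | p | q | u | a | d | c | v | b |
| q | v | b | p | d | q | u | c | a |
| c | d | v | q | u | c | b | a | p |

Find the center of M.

An element z is central iff its row equals its column in the table.
For d: d·v = a ≠ q = v·d, so d ∉ Z.
Checking each element this way leaves Z(M) = {c, p}.
(Structurally, M here is isomorphic to the quaternion group Q_8.)

{c, p}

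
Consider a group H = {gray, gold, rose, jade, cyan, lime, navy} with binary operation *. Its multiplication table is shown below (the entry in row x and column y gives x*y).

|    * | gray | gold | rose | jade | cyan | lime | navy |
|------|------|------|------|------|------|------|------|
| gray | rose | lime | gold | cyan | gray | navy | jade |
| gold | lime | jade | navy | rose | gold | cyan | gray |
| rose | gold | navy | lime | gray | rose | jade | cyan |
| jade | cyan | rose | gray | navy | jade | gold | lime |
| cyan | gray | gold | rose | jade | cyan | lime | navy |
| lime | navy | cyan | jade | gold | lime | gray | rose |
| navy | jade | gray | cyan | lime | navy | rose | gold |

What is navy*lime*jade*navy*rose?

gray

navy*lime = rose
rose*jade = gray
gray*navy = jade
jade*rose = gray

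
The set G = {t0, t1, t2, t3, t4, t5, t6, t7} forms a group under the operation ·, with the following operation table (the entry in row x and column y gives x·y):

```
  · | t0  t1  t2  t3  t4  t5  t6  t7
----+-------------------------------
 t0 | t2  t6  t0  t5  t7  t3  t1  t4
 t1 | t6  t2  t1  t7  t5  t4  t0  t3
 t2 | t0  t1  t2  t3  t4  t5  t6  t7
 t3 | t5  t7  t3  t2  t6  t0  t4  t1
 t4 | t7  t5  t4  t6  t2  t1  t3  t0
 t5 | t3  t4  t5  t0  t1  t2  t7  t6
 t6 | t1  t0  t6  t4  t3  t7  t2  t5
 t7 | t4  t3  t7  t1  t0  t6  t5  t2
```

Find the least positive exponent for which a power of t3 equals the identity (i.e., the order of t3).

The identity element is t2 (its row matches the header).
t3^1 = t3
t3^2 = t3·t3 = t2
The first power of t3 equal to the identity is t3^2, so ord(t3) = 2.

2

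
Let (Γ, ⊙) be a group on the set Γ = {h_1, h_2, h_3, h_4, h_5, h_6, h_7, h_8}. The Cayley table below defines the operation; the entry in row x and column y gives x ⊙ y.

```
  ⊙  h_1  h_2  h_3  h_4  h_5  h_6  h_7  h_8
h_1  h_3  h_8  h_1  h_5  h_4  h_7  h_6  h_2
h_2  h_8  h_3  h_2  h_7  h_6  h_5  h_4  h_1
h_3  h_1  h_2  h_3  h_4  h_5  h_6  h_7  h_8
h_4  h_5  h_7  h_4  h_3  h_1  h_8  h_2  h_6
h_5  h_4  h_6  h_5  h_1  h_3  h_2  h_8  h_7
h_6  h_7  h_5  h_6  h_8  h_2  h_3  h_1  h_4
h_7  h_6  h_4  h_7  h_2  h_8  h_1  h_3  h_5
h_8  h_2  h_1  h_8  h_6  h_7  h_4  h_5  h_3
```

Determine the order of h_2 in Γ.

The identity element is h_3 (its row matches the header).
h_2^1 = h_2
h_2^2 = h_2 ⊙ h_2 = h_3
The first power of h_2 equal to the identity is h_2^2, so ord(h_2) = 2.

2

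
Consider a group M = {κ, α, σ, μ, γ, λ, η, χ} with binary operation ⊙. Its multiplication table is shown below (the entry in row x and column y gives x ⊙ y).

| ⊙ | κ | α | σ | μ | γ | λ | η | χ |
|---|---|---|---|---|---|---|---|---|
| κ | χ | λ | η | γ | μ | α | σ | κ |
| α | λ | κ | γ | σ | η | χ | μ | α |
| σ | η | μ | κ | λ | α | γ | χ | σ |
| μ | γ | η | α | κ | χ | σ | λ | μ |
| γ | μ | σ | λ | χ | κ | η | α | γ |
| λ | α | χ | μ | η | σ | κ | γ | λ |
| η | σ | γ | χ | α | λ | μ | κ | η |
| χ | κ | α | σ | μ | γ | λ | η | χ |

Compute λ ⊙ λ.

Read row λ, column λ: λ ⊙ λ = κ.
(Structurally, M here is isomorphic to the quaternion group Q_8.)

κ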